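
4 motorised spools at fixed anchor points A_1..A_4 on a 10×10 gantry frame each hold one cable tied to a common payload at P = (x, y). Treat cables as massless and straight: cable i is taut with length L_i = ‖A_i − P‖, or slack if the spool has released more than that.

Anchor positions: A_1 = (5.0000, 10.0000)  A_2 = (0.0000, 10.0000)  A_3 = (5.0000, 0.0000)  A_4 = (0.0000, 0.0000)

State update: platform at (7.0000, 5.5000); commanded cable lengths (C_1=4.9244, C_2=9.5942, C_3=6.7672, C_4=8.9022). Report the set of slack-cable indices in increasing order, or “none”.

2, 3

cable 1: L_1 = ‖A_1−P‖ = 4.9244;  C_1 = 4.9244 → taut
cable 2: L_2 = ‖A_2−P‖ = 8.3217;  C_2 = 9.5942 → slack
cable 3: L_3 = ‖A_3−P‖ = 5.8523;  C_3 = 6.7672 → slack
cable 4: L_4 = ‖A_4−P‖ = 8.9022;  C_4 = 8.9022 → taut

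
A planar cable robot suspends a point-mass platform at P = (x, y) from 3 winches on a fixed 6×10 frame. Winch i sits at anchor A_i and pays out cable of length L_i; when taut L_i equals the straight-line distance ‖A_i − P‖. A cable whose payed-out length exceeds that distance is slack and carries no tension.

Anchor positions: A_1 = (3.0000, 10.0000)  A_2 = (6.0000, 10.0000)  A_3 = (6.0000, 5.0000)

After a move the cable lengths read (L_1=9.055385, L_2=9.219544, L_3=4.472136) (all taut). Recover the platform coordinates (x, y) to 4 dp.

(4.0000, 1.0000)

circle eqns → linear via eq_j − eq_1; set k_j = A_j·A_j − L_j²
k_1 = 9.0000+100.0000−82.0000 = 27.0000
-6.0000·x + 0.0000·y = k_1−k_2 = -24.0000
-6.0000·x + 10.0000·y = k_1−k_3 = -14.0000
solve first two rows → x=4.0000, y=1.0000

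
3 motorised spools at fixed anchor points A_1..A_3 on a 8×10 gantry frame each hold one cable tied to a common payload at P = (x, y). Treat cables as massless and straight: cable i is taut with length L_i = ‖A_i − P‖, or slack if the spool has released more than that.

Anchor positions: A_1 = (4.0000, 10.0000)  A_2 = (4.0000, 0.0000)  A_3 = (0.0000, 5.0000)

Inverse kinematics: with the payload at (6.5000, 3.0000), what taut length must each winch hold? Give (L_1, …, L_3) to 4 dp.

(7.4330, 3.9051, 6.8007)

L_1 = √((4.0000−6.5000)² + (10.0000−3.0000)²) = 7.4330
L_2 = √((4.0000−6.5000)² + (0.0000−3.0000)²) = 3.9051
L_3 = √((0.0000−6.5000)² + (5.0000−3.0000)²) = 6.8007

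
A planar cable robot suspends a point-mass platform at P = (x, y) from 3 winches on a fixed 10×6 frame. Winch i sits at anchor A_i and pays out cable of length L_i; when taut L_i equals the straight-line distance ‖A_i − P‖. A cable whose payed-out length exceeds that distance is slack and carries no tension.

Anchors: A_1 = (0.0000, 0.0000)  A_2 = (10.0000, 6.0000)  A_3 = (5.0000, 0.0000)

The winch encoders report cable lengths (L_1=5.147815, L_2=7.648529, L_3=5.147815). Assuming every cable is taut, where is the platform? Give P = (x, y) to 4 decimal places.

circle eqns → linear via eq_j − eq_1; set c_j = A_j·A_j − L_j²
c_1 = 0.0000+0.0000−26.5000 = -26.5000
-20.0000·x − 12.0000·y = c_1−c_2 = -104.0000
-10.0000·x + 0.0000·y = c_1−c_3 = -25.0000
solve first two rows → x=2.5000, y=4.5000

(2.5000, 4.5000)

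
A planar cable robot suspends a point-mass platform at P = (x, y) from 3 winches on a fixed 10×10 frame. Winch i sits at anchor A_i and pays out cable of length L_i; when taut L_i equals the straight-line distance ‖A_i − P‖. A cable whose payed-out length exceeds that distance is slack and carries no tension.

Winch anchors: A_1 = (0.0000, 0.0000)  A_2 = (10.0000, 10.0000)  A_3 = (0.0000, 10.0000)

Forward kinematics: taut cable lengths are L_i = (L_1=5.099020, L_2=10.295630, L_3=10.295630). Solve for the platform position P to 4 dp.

circle eqns → linear via eq_j − eq_1; set c_j = A_j·A_j − L_j²
c_1 = 0.0000+0.0000−26.0000 = -26.0000
-20.0000·x − 20.0000·y = c_1−c_2 = -120.0000
0.0000·x − 20.0000·y = c_1−c_3 = -20.0000
solve first two rows → x=5.0000, y=1.0000

(5.0000, 1.0000)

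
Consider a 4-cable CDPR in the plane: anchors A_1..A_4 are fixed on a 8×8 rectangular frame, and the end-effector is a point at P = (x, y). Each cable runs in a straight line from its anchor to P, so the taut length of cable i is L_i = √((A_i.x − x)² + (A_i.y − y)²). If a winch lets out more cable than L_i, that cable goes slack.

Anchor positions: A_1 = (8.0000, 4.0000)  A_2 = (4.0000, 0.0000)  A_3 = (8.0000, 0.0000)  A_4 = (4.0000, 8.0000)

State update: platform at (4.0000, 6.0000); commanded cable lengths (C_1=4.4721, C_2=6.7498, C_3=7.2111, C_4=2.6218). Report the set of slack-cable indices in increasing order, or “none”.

cable 1: L_1 = ‖A_1−P‖ = 4.4721;  C_1 = 4.4721 → taut
cable 2: L_2 = ‖A_2−P‖ = 6.0000;  C_2 = 6.7498 → slack
cable 3: L_3 = ‖A_3−P‖ = 7.2111;  C_3 = 7.2111 → taut
cable 4: L_4 = ‖A_4−P‖ = 2.0000;  C_4 = 2.6218 → slack

2, 4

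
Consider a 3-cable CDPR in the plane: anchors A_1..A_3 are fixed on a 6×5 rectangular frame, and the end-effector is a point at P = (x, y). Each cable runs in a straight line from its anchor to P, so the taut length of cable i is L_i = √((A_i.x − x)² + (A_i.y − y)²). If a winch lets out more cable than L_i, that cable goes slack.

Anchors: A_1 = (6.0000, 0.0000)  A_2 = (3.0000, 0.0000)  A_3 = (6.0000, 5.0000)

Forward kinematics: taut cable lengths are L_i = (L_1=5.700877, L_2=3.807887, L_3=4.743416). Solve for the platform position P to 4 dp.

each cable: (A_i−P)·(A_i−P) = L_i²; let q_i = ‖A_i‖²−L_i²
q_1 = 36.0000+0.0000−32.5000 = 3.5000
row 1: 6.0000x + 0.0000y = 9.0000  (q_2=-5.5000)
row 2: 0.0000x − 10.0000y = -35.0000  (q_3=38.5000)
Cramer on rows 1–2 → x = 1.5000, y = 3.5000

(1.5000, 3.5000)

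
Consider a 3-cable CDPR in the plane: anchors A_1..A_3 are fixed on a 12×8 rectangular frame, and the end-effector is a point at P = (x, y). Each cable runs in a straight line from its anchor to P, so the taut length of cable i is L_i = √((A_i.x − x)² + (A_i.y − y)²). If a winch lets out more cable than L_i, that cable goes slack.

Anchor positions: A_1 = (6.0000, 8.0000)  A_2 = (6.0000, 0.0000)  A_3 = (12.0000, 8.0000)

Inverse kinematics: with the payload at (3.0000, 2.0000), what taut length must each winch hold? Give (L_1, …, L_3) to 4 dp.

(6.7082, 3.6056, 10.8167)

L_1: Δ = A_1−P = (3.0000, 6.0000) → ‖Δ‖ = √45.0000 = 6.7082
L_2: Δ = A_2−P = (3.0000, -2.0000) → ‖Δ‖ = √13.0000 = 3.6056
L_3: Δ = A_3−P = (9.0000, 6.0000) → ‖Δ‖ = √117.0000 = 10.8167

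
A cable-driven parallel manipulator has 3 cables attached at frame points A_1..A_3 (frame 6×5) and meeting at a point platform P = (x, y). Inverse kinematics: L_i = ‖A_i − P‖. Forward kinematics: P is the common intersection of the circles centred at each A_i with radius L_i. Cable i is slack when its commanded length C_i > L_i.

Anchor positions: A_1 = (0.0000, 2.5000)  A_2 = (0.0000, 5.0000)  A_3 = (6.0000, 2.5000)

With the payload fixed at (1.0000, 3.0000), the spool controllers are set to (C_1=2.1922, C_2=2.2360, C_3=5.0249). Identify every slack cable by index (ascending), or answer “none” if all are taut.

cable 1: L_1 = ‖A_1−P‖ = 1.1180;  C_1 = 2.1922 → slack
cable 2: L_2 = ‖A_2−P‖ = 2.2361;  C_2 = 2.2360 → taut
cable 3: L_3 = ‖A_3−P‖ = 5.0249;  C_3 = 5.0249 → taut

1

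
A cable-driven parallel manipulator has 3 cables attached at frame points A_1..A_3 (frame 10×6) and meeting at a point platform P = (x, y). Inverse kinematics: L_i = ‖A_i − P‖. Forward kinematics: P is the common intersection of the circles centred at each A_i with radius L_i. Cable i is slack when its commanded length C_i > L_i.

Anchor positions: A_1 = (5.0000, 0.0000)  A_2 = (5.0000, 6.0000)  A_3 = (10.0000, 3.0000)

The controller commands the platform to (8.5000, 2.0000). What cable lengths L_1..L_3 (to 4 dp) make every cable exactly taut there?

cable 1: Δx=-3.5000, Δy=-2.0000; L_1 = √(Δx²+Δy²) = 4.0311
cable 2: Δx=-3.5000, Δy=4.0000; L_2 = √(Δx²+Δy²) = 5.3151
cable 3: Δx=1.5000, Δy=1.0000; L_3 = √(Δx²+Δy²) = 1.8028

(4.0311, 5.3151, 1.8028)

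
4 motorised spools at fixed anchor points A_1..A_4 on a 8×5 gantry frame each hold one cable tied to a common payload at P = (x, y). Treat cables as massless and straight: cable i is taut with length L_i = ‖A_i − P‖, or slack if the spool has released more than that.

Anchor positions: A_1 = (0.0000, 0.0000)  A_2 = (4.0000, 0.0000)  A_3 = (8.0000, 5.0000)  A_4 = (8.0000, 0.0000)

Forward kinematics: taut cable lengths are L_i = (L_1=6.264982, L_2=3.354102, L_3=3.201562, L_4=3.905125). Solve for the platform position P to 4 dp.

each cable: (A_i−P)·(A_i−P) = L_i²; let c_i = ‖A_i‖²−L_i²
c_1 = 0.0000+0.0000−39.2500 = -39.2500
row 1: -8.0000x + 0.0000y = -44.0000  (c_2=4.7500)
row 2: -16.0000x − 10.0000y = -118.0000  (c_3=78.7500)
row 3: -16.0000x + 0.0000y = -88.0000  (c_4=48.7500)
Cramer on rows 1–2 → x = 5.5000, y = 3.0000
check cable 4: ‖A_4−P‖² = 15.2500 ≈ L_4² = 15.2500 ✓

(5.5000, 3.0000)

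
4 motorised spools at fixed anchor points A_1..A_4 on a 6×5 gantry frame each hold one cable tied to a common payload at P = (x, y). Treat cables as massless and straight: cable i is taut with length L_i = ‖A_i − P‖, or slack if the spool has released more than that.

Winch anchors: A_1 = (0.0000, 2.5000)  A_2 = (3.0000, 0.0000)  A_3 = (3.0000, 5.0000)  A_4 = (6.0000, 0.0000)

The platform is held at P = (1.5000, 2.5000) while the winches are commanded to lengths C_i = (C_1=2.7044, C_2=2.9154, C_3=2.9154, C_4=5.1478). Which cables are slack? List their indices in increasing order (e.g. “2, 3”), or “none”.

1

cable 1: L_1 = ‖A_1−P‖ = 1.5000;  C_1 = 2.7044 → slack
cable 2: L_2 = ‖A_2−P‖ = 2.9155;  C_2 = 2.9154 → taut
cable 3: L_3 = ‖A_3−P‖ = 2.9155;  C_3 = 2.9154 → taut
cable 4: L_4 = ‖A_4−P‖ = 5.1478;  C_4 = 5.1478 → taut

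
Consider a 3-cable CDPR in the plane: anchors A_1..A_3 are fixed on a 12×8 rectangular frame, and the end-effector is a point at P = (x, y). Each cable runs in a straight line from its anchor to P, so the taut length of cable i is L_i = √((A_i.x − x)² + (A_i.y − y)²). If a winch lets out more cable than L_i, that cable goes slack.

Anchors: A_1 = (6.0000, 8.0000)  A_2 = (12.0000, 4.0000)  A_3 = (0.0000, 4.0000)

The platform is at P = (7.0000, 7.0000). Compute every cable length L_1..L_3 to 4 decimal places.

L_1 = √((6.0000−7.0000)² + (8.0000−7.0000)²) = 1.4142
L_2 = √((12.0000−7.0000)² + (4.0000−7.0000)²) = 5.8310
L_3 = √((0.0000−7.0000)² + (4.0000−7.0000)²) = 7.6158

(1.4142, 5.8310, 7.6158)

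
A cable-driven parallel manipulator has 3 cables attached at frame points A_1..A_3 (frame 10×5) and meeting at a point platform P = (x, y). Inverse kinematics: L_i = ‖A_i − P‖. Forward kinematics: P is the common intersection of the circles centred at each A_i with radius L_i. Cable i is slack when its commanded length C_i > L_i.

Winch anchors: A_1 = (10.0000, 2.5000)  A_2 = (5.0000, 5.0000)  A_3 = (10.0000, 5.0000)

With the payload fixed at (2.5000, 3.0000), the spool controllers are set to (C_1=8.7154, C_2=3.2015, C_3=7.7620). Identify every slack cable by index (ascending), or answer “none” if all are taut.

1

i=1: geometric 7.5166 vs commanded 8.7154 ⇒ slack
i=2: geometric 3.2016 vs commanded 3.2015 ⇒ taut
i=3: geometric 7.7621 vs commanded 7.7620 ⇒ taut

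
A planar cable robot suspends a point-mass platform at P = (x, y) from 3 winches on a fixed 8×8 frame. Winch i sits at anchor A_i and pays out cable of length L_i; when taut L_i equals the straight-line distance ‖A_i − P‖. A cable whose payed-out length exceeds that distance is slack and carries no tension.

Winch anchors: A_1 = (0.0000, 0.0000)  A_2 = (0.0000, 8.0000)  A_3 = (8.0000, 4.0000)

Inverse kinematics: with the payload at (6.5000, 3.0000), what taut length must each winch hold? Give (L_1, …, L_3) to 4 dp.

(7.1589, 8.2006, 1.8028)

cable 1: Δx=-6.5000, Δy=-3.0000; L_1 = √(Δx²+Δy²) = 7.1589
cable 2: Δx=-6.5000, Δy=5.0000; L_2 = √(Δx²+Δy²) = 8.2006
cable 3: Δx=1.5000, Δy=1.0000; L_3 = √(Δx²+Δy²) = 1.8028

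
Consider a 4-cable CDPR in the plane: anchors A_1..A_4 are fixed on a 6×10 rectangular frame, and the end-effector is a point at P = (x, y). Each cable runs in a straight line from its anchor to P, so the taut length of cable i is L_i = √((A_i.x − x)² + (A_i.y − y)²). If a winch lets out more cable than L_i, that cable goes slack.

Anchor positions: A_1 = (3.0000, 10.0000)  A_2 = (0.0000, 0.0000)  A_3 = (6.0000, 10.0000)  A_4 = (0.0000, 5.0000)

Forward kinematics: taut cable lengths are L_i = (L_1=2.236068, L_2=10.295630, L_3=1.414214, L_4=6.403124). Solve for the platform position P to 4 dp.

(5.0000, 9.0000)

each cable: (A_i−P)·(A_i−P) = L_i²; let k_i = ‖A_i‖²−L_i²
k_1 = 9.0000+100.0000−5.0000 = 104.0000
row 1: 6.0000x + 20.0000y = 210.0000  (k_2=-106.0000)
row 2: -6.0000x + 0.0000y = -30.0000  (k_3=134.0000)
row 3: 6.0000x + 10.0000y = 120.0000  (k_4=-16.0000)
Cramer on rows 1–2 → x = 5.0000, y = 9.0000
check cable 4: ‖A_4−P‖² = 41.0000 ≈ L_4² = 41.0000 ✓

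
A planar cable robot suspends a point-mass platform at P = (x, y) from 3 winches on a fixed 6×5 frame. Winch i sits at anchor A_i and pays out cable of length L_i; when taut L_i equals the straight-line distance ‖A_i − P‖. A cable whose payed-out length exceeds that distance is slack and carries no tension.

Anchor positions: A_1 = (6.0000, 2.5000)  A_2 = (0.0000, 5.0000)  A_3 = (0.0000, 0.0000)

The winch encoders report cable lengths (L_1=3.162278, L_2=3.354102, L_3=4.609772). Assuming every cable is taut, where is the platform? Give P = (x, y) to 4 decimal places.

expand ‖A_i−P‖²=L_i² and subtract eq 1 (c_i ≔ ‖A_i‖²−L_i²)
c_1 = 36.0000+6.2500−10.0000 = 32.2500
eq1−eq2 → [12.0000  -5.0000]·P = 18.5000
eq1−eq3 → [12.0000  5.0000]·P = 53.5000
2×2 solve → P = (3.0000, 3.5000)

(3.0000, 3.5000)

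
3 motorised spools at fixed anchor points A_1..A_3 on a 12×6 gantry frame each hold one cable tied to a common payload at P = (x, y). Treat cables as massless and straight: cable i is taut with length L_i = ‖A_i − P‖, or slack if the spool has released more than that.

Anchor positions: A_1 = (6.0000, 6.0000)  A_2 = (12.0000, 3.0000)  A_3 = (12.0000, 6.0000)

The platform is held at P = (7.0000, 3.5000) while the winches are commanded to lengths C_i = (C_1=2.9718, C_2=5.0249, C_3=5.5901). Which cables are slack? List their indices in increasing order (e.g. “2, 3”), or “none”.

1

i=1: geometric 2.6926 vs commanded 2.9718 ⇒ slack
i=2: geometric 5.0249 vs commanded 5.0249 ⇒ taut
i=3: geometric 5.5902 vs commanded 5.5901 ⇒ taut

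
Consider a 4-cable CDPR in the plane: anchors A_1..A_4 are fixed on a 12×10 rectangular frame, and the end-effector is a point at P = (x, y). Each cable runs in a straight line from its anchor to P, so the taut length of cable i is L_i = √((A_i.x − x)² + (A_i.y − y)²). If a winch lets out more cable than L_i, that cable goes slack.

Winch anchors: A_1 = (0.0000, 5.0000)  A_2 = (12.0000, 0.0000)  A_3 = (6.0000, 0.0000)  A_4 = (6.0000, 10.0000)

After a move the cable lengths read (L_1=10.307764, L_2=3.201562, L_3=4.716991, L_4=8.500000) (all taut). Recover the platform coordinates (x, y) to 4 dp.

circle eqns → linear via eq_j − eq_1; set k_j = A_j·A_j − L_j²
k_1 = 0.0000+25.0000−106.2500 = -81.2500
-24.0000·x + 10.0000·y = k_1−k_2 = -215.0000
-12.0000·x + 10.0000·y = k_1−k_3 = -95.0000
-12.0000·x − 10.0000·y = k_1−k_4 = -145.0000
solve first two rows → x=10.0000, y=2.5000
check cable 4: ‖A_4−P‖² = 72.2500 ≈ L_4² = 72.2500 ✓

(10.0000, 2.5000)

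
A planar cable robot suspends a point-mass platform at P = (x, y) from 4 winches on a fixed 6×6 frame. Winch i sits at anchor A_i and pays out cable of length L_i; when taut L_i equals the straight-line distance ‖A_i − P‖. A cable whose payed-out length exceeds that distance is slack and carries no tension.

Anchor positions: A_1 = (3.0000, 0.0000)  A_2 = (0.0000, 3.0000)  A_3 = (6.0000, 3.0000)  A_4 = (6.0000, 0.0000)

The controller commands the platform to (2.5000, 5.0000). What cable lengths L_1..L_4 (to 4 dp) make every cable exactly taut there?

(5.0249, 3.2016, 4.0311, 6.1033)

cable 1: Δx=0.5000, Δy=-5.0000; L_1 = √(Δx²+Δy²) = 5.0249
cable 2: Δx=-2.5000, Δy=-2.0000; L_2 = √(Δx²+Δy²) = 3.2016
cable 3: Δx=3.5000, Δy=-2.0000; L_3 = √(Δx²+Δy²) = 4.0311
cable 4: Δx=3.5000, Δy=-5.0000; L_4 = √(Δx²+Δy²) = 6.1033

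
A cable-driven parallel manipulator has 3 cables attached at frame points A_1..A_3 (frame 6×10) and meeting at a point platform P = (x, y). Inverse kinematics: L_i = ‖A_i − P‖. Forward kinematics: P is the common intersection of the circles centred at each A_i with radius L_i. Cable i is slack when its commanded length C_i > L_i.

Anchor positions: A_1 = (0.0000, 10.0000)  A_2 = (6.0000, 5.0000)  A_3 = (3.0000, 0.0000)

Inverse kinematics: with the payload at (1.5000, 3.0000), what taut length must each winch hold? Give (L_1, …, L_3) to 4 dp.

(7.1589, 4.9244, 3.3541)

L_1 = √((0.0000−1.5000)² + (10.0000−3.0000)²) = 7.1589
L_2 = √((6.0000−1.5000)² + (5.0000−3.0000)²) = 4.9244
L_3 = √((3.0000−1.5000)² + (0.0000−3.0000)²) = 3.3541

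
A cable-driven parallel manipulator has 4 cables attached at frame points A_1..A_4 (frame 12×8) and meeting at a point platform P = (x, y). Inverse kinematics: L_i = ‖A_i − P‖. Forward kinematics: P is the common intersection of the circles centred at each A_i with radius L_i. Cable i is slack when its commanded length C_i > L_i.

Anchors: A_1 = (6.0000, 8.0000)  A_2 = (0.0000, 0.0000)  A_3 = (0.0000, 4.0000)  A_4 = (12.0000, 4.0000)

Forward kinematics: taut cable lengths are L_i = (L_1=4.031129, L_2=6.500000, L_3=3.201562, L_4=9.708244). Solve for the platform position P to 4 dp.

(2.5000, 6.0000)

each cable: (A_i−P)·(A_i−P) = L_i²; let k_i = ‖A_i‖²−L_i²
k_1 = 36.0000+64.0000−16.2500 = 83.7500
row 1: 12.0000x + 16.0000y = 126.0000  (k_2=-42.2500)
row 2: 12.0000x + 8.0000y = 78.0000  (k_3=5.7500)
row 3: -12.0000x + 8.0000y = 18.0000  (k_4=65.7500)
Cramer on rows 1–2 → x = 2.5000, y = 6.0000
check cable 4: ‖A_4−P‖² = 94.2500 ≈ L_4² = 94.2500 ✓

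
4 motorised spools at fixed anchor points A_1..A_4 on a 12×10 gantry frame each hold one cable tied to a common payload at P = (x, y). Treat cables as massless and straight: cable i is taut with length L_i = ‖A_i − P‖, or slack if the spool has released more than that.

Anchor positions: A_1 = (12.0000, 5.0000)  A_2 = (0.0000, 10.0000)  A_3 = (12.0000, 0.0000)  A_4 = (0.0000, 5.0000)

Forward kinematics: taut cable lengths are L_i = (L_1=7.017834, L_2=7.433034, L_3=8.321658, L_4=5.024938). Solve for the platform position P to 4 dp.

(5.0000, 4.5000)

each cable: (A_i−P)·(A_i−P) = L_i²; let c_i = ‖A_i‖²−L_i²
c_1 = 144.0000+25.0000−49.2500 = 119.7500
row 1: 24.0000x − 10.0000y = 75.0000  (c_2=44.7500)
row 2: 0.0000x + 10.0000y = 45.0000  (c_3=74.7500)
row 3: 24.0000x + 0.0000y = 120.0000  (c_4=-0.2500)
Cramer on rows 1–2 → x = 5.0000, y = 4.5000
check cable 4: ‖A_4−P‖² = 25.2500 ≈ L_4² = 25.2500 ✓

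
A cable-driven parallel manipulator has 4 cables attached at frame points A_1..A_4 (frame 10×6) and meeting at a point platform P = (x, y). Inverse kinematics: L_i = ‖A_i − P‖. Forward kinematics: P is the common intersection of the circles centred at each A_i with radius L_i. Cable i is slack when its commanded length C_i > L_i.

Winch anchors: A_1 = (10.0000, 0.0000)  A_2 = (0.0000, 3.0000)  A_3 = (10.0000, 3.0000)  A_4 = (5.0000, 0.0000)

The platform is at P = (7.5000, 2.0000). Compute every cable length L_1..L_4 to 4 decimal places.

cable 1: Δx=2.5000, Δy=-2.0000; L_1 = √(Δx²+Δy²) = 3.2016
cable 2: Δx=-7.5000, Δy=1.0000; L_2 = √(Δx²+Δy²) = 7.5664
cable 3: Δx=2.5000, Δy=1.0000; L_3 = √(Δx²+Δy²) = 2.6926
cable 4: Δx=-2.5000, Δy=-2.0000; L_4 = √(Δx²+Δy²) = 3.2016

(3.2016, 7.5664, 2.6926, 3.2016)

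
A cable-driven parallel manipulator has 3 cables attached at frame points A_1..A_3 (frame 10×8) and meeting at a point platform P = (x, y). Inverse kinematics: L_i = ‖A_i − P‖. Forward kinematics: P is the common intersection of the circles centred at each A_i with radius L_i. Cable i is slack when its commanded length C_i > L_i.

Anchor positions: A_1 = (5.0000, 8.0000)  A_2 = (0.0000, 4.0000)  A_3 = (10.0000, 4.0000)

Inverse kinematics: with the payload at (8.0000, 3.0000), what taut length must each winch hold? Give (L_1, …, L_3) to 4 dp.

L_1 = √((5.0000−8.0000)² + (8.0000−3.0000)²) = 5.8310
L_2 = √((0.0000−8.0000)² + (4.0000−3.0000)²) = 8.0623
L_3 = √((10.0000−8.0000)² + (4.0000−3.0000)²) = 2.2361

(5.8310, 8.0623, 2.2361)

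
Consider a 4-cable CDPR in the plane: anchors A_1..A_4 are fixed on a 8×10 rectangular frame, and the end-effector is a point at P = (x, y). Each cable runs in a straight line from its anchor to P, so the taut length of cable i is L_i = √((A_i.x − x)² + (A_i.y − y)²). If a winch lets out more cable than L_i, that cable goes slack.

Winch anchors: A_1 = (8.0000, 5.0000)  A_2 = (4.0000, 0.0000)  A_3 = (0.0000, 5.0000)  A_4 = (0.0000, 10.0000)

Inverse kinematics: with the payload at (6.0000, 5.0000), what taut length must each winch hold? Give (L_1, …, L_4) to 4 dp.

(2.0000, 5.3852, 6.0000, 7.8102)

L_1: Δ = A_1−P = (2.0000, 0.0000) → ‖Δ‖ = √4.0000 = 2.0000
L_2: Δ = A_2−P = (-2.0000, -5.0000) → ‖Δ‖ = √29.0000 = 5.3852
L_3: Δ = A_3−P = (-6.0000, 0.0000) → ‖Δ‖ = √36.0000 = 6.0000
L_4: Δ = A_4−P = (-6.0000, 5.0000) → ‖Δ‖ = √61.0000 = 7.8102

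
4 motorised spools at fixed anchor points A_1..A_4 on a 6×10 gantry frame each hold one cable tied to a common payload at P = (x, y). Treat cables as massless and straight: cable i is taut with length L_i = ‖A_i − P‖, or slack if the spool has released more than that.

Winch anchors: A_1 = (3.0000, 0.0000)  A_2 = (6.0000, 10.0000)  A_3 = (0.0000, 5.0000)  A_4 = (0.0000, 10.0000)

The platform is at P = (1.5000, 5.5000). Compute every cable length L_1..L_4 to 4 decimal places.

(5.7009, 6.3640, 1.5811, 4.7434)

L_1: Δ = A_1−P = (1.5000, -5.5000) → ‖Δ‖ = √32.5000 = 5.7009
L_2: Δ = A_2−P = (4.5000, 4.5000) → ‖Δ‖ = √40.5000 = 6.3640
L_3: Δ = A_3−P = (-1.5000, -0.5000) → ‖Δ‖ = √2.5000 = 1.5811
L_4: Δ = A_4−P = (-1.5000, 4.5000) → ‖Δ‖ = √22.5000 = 4.7434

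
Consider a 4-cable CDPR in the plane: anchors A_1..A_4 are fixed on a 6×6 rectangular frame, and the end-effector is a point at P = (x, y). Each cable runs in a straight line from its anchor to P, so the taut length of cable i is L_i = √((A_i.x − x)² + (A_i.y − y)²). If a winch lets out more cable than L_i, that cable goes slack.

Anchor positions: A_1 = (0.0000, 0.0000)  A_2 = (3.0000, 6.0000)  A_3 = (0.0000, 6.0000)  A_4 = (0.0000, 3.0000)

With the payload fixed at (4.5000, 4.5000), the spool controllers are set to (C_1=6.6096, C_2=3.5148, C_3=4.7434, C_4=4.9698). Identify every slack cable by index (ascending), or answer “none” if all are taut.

i=1: geometric 6.3640 vs commanded 6.6096 ⇒ slack
i=2: geometric 2.1213 vs commanded 3.5148 ⇒ slack
i=3: geometric 4.7434 vs commanded 4.7434 ⇒ taut
i=4: geometric 4.7434 vs commanded 4.9698 ⇒ slack

1, 2, 4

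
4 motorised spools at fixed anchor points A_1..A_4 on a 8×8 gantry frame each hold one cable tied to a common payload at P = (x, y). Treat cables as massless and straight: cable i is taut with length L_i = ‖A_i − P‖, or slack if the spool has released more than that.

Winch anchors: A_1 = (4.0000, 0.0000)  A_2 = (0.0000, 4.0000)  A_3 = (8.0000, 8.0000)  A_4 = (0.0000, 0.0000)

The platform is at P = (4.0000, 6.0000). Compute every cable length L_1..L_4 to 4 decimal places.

(6.0000, 4.4721, 4.4721, 7.2111)

L_1: Δ = A_1−P = (0.0000, -6.0000) → ‖Δ‖ = √36.0000 = 6.0000
L_2: Δ = A_2−P = (-4.0000, -2.0000) → ‖Δ‖ = √20.0000 = 4.4721
L_3: Δ = A_3−P = (4.0000, 2.0000) → ‖Δ‖ = √20.0000 = 4.4721
L_4: Δ = A_4−P = (-4.0000, -6.0000) → ‖Δ‖ = √52.0000 = 7.2111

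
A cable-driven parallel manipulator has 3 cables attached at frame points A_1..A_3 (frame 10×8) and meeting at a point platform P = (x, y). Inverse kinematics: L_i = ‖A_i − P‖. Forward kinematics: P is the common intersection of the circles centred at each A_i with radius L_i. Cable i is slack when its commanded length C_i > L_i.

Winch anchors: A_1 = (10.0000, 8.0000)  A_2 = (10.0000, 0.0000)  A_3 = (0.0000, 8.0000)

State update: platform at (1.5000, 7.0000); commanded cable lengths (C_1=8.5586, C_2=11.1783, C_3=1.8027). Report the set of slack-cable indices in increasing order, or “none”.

i=1: geometric 8.5586 vs commanded 8.5586 ⇒ taut
i=2: geometric 11.0114 vs commanded 11.1783 ⇒ slack
i=3: geometric 1.8028 vs commanded 1.8027 ⇒ taut

2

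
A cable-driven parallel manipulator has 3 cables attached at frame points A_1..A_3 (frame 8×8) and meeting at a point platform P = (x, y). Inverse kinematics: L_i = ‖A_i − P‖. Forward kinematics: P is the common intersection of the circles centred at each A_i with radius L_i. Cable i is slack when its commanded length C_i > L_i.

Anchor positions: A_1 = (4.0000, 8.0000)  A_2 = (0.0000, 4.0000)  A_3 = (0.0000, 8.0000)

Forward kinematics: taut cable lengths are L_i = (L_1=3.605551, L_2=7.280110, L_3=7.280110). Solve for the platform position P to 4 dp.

each cable: (A_i−P)·(A_i−P) = L_i²; let k_i = ‖A_i‖²−L_i²
k_1 = 16.0000+64.0000−13.0000 = 67.0000
row 1: 8.0000x + 8.0000y = 104.0000  (k_2=-37.0000)
row 2: 8.0000x + 0.0000y = 56.0000  (k_3=11.0000)
Cramer on rows 1–2 → x = 7.0000, y = 6.0000

(7.0000, 6.0000)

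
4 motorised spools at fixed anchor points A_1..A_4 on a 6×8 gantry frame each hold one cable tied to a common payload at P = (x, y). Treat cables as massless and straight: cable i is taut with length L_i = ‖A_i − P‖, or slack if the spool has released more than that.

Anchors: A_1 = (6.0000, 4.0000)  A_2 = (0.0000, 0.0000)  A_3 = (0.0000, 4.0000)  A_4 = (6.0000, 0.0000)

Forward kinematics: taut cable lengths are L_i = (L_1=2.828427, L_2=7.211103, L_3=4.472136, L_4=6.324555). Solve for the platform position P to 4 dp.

(4.0000, 6.0000)

each cable: (A_i−P)·(A_i−P) = L_i²; let k_i = ‖A_i‖²−L_i²
k_1 = 36.0000+16.0000−8.0000 = 44.0000
row 1: 12.0000x + 8.0000y = 96.0000  (k_2=-52.0000)
row 2: 12.0000x + 0.0000y = 48.0000  (k_3=-4.0000)
row 3: 0.0000x + 8.0000y = 48.0000  (k_4=-4.0000)
Cramer on rows 1–2 → x = 4.0000, y = 6.0000
check cable 4: ‖A_4−P‖² = 40.0000 ≈ L_4² = 40.0000 ✓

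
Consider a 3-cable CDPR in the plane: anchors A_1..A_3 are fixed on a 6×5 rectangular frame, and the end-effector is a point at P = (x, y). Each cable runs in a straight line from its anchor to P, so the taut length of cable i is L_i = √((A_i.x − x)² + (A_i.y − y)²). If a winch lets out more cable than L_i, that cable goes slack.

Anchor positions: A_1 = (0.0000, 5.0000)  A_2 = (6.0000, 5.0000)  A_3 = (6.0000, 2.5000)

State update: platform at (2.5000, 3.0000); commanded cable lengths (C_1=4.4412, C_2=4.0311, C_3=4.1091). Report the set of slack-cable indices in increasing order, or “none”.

cable 1: √((-2.5000)²+(2.0000)²)=3.2016, C_1=4.4412: slack
cable 2: √((3.5000)²+(2.0000)²)=4.0311, C_2=4.0311: taut
cable 3: √((3.5000)²+(-0.5000)²)=3.5355, C_3=4.1091: slack

1, 3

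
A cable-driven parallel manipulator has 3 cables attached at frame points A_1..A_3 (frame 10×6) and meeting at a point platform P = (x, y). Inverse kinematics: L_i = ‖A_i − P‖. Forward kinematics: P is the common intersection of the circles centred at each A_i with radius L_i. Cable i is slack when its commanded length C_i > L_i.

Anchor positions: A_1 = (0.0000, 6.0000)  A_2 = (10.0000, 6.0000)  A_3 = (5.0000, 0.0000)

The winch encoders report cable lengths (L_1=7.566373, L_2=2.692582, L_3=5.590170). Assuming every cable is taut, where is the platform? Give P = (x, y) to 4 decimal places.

(7.5000, 5.0000)

expand ‖A_i−P‖²=L_i² and subtract eq 1 (c_i ≔ ‖A_i‖²−L_i²)
c_1 = 0.0000+36.0000−57.2500 = -21.2500
eq1−eq2 → [-20.0000  0.0000]·P = -150.0000
eq1−eq3 → [-10.0000  12.0000]·P = -15.0000
2×2 solve → P = (7.5000, 5.0000)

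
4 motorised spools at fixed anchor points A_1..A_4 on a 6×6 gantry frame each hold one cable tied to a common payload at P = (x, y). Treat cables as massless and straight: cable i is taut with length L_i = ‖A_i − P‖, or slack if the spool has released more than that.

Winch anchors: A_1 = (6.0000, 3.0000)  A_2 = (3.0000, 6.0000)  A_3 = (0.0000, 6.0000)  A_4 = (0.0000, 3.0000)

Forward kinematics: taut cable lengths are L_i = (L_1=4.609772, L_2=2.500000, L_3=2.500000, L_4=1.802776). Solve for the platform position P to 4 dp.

(1.5000, 4.0000)

expand ‖A_i−P‖²=L_i² and subtract eq 1 (k_i ≔ ‖A_i‖²−L_i²)
k_1 = 36.0000+9.0000−21.2500 = 23.7500
eq1−eq2 → [6.0000  -6.0000]·P = -15.0000
eq1−eq3 → [12.0000  -6.0000]·P = -6.0000
eq1−eq4 → [12.0000  0.0000]·P = 18.0000
2×2 solve → P = (1.5000, 4.0000)
check cable 4: ‖A_4−P‖² = 3.2500 ≈ L_4² = 3.2500 ✓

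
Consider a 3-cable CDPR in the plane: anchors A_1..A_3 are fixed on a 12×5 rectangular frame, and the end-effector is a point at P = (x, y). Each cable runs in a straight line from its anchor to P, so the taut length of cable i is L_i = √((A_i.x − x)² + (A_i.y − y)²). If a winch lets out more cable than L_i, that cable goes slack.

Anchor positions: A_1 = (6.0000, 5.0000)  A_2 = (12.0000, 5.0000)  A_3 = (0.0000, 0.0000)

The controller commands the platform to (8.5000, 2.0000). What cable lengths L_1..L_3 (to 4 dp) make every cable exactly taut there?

(3.9051, 4.6098, 8.7321)

L_1 = √((6.0000−8.5000)² + (5.0000−2.0000)²) = 3.9051
L_2 = √((12.0000−8.5000)² + (5.0000−2.0000)²) = 4.6098
L_3 = √((0.0000−8.5000)² + (0.0000−2.0000)²) = 8.7321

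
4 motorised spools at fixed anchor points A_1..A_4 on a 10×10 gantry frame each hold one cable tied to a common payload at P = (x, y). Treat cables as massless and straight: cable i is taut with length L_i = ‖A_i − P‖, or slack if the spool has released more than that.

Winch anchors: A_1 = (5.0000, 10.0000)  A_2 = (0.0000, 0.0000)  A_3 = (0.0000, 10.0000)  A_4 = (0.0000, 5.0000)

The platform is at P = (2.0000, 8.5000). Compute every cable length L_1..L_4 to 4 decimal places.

(3.3541, 8.7321, 2.5000, 4.0311)

cable 1: Δx=3.0000, Δy=1.5000; L_1 = √(Δx²+Δy²) = 3.3541
cable 2: Δx=-2.0000, Δy=-8.5000; L_2 = √(Δx²+Δy²) = 8.7321
cable 3: Δx=-2.0000, Δy=1.5000; L_3 = √(Δx²+Δy²) = 2.5000
cable 4: Δx=-2.0000, Δy=-3.5000; L_4 = √(Δx²+Δy²) = 4.0311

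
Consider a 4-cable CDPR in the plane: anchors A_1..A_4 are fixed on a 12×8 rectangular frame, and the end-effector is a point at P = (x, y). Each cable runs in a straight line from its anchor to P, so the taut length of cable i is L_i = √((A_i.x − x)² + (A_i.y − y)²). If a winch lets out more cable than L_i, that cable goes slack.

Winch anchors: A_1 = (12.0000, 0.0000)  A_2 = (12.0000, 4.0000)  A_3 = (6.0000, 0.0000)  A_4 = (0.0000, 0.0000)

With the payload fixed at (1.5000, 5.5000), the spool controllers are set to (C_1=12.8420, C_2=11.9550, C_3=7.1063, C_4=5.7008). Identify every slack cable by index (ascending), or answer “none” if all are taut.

1, 2

cable 1: √((10.5000)²+(-5.5000)²)=11.8533, C_1=12.8420: slack
cable 2: √((10.5000)²+(-1.5000)²)=10.6066, C_2=11.9550: slack
cable 3: √((4.5000)²+(-5.5000)²)=7.1063, C_3=7.1063: taut
cable 4: √((-1.5000)²+(-5.5000)²)=5.7009, C_4=5.7008: taut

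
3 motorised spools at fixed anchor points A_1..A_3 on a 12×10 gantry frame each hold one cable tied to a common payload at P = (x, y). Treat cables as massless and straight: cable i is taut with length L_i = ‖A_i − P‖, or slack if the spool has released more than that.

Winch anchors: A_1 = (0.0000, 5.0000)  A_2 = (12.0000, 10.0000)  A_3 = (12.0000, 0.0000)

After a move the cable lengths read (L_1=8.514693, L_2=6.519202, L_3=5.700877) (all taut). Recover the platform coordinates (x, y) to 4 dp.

each cable: (A_i−P)·(A_i−P) = L_i²; let k_i = ‖A_i‖²−L_i²
k_1 = 0.0000+25.0000−72.5000 = -47.5000
row 1: -24.0000x − 10.0000y = -249.0000  (k_2=201.5000)
row 2: -24.0000x + 10.0000y = -159.0000  (k_3=111.5000)
Cramer on rows 1–2 → x = 8.5000, y = 4.5000

(8.5000, 4.5000)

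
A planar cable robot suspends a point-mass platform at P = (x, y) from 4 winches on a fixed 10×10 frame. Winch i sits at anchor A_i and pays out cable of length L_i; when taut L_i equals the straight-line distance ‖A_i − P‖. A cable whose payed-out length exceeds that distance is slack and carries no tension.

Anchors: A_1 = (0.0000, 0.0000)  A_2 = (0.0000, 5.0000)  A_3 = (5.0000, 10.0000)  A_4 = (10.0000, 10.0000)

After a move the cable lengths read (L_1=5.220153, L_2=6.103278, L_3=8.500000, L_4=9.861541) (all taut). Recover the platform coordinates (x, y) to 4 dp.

(5.0000, 1.5000)

each cable: (A_i−P)·(A_i−P) = L_i²; let q_i = ‖A_i‖²−L_i²
q_1 = 0.0000+0.0000−27.2500 = -27.2500
row 1: 0.0000x − 10.0000y = -15.0000  (q_2=-12.2500)
row 2: -10.0000x − 20.0000y = -80.0000  (q_3=52.7500)
row 3: -20.0000x − 20.0000y = -130.0000  (q_4=102.7500)
Cramer on rows 1–2 → x = 5.0000, y = 1.5000
check cable 4: ‖A_4−P‖² = 97.2500 ≈ L_4² = 97.2500 ✓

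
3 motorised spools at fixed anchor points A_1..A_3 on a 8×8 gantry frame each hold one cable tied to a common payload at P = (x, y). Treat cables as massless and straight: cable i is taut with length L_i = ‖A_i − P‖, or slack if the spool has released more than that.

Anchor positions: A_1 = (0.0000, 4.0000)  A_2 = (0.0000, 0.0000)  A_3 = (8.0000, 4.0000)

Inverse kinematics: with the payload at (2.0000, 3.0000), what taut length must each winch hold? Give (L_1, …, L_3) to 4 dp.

L_1 = √((0.0000−2.0000)² + (4.0000−3.0000)²) = 2.2361
L_2 = √((0.0000−2.0000)² + (0.0000−3.0000)²) = 3.6056
L_3 = √((8.0000−2.0000)² + (4.0000−3.0000)²) = 6.0828

(2.2361, 3.6056, 6.0828)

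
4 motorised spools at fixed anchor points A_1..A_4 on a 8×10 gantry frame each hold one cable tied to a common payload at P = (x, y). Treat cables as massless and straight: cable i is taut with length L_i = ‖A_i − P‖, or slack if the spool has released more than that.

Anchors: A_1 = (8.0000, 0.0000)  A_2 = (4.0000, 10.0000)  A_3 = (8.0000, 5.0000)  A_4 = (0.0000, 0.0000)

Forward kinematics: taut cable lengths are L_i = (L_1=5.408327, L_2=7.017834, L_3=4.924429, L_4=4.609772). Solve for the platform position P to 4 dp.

(3.5000, 3.0000)

circle eqns → linear via eq_j − eq_1; set q_j = A_j·A_j − L_j²
q_1 = 64.0000+0.0000−29.2500 = 34.7500
8.0000·x − 20.0000·y = q_1−q_2 = -32.0000
0.0000·x − 10.0000·y = q_1−q_3 = -30.0000
16.0000·x + 0.0000·y = q_1−q_4 = 56.0000
solve first two rows → x=3.5000, y=3.0000
check cable 4: ‖A_4−P‖² = 21.2500 ≈ L_4² = 21.2500 ✓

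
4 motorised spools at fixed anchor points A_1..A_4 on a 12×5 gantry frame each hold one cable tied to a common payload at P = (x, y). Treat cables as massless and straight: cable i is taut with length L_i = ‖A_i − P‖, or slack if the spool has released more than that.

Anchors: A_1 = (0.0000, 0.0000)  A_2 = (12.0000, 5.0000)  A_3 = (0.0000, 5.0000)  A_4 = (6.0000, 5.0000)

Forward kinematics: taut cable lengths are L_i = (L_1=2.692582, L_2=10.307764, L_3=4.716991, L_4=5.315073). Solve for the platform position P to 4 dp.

(2.5000, 1.0000)

expand ‖A_i−P‖²=L_i² and subtract eq 1 (c_i ≔ ‖A_i‖²−L_i²)
c_1 = 0.0000+0.0000−7.2500 = -7.2500
eq1−eq2 → [-24.0000  -10.0000]·P = -70.0000
eq1−eq3 → [0.0000  -10.0000]·P = -10.0000
eq1−eq4 → [-12.0000  -10.0000]·P = -40.0000
2×2 solve → P = (2.5000, 1.0000)
check cable 4: ‖A_4−P‖² = 28.2500 ≈ L_4² = 28.2500 ✓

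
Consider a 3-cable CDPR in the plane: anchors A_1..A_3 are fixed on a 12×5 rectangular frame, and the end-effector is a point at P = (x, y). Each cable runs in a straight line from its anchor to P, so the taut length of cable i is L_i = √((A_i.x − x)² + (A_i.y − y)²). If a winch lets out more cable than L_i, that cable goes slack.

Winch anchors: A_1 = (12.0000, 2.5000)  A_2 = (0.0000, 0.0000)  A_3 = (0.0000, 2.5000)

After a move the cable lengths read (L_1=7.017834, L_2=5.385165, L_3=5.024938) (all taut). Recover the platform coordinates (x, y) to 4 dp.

(5.0000, 2.0000)

circle eqns → linear via eq_j − eq_1; set c_j = A_j·A_j − L_j²
c_1 = 144.0000+6.2500−49.2500 = 101.0000
24.0000·x + 5.0000·y = c_1−c_2 = 130.0000
24.0000·x + 0.0000·y = c_1−c_3 = 120.0000
solve first two rows → x=5.0000, y=2.0000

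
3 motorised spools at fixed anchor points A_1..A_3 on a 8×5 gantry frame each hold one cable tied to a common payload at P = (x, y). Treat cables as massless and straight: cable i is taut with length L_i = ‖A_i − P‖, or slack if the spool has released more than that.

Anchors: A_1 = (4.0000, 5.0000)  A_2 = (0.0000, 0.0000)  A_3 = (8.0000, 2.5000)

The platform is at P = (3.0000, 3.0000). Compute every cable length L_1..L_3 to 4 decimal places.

cable 1: Δx=1.0000, Δy=2.0000; L_1 = √(Δx²+Δy²) = 2.2361
cable 2: Δx=-3.0000, Δy=-3.0000; L_2 = √(Δx²+Δy²) = 4.2426
cable 3: Δx=5.0000, Δy=-0.5000; L_3 = √(Δx²+Δy²) = 5.0249

(2.2361, 4.2426, 5.0249)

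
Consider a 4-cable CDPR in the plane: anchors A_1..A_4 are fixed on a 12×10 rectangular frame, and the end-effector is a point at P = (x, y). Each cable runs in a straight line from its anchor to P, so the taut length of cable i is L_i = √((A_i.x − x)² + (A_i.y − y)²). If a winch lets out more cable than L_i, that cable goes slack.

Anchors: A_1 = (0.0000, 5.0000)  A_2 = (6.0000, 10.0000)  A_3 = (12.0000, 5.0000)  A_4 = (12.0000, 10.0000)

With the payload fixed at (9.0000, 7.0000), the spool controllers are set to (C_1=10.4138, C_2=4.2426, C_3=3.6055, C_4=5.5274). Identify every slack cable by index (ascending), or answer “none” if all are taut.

1, 4

cable 1: L_1 = ‖A_1−P‖ = 9.2195;  C_1 = 10.4138 → slack
cable 2: L_2 = ‖A_2−P‖ = 4.2426;  C_2 = 4.2426 → taut
cable 3: L_3 = ‖A_3−P‖ = 3.6056;  C_3 = 3.6055 → taut
cable 4: L_4 = ‖A_4−P‖ = 4.2426;  C_4 = 5.5274 → slack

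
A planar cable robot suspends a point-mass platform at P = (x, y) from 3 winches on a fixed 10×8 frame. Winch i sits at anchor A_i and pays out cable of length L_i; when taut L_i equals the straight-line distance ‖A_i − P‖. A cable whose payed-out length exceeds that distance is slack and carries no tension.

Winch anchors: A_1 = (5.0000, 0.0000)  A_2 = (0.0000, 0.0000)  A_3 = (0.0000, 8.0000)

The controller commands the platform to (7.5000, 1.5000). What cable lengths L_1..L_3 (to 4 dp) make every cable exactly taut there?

(2.9155, 7.6485, 9.9247)

L_1 = √((5.0000−7.5000)² + (0.0000−1.5000)²) = 2.9155
L_2 = √((0.0000−7.5000)² + (0.0000−1.5000)²) = 7.6485
L_3 = √((0.0000−7.5000)² + (8.0000−1.5000)²) = 9.9247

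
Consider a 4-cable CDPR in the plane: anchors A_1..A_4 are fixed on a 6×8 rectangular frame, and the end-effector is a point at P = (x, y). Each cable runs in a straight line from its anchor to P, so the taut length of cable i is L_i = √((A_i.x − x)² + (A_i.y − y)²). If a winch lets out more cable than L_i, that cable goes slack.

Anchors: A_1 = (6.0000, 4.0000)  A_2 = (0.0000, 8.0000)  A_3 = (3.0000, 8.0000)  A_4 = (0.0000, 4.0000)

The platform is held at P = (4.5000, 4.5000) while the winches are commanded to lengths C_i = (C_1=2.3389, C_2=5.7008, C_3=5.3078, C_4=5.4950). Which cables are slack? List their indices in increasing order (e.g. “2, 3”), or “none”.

cable 1: L_1 = ‖A_1−P‖ = 1.5811;  C_1 = 2.3389 → slack
cable 2: L_2 = ‖A_2−P‖ = 5.7009;  C_2 = 5.7008 → taut
cable 3: L_3 = ‖A_3−P‖ = 3.8079;  C_3 = 5.3078 → slack
cable 4: L_4 = ‖A_4−P‖ = 4.5277;  C_4 = 5.4950 → slack

1, 3, 4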